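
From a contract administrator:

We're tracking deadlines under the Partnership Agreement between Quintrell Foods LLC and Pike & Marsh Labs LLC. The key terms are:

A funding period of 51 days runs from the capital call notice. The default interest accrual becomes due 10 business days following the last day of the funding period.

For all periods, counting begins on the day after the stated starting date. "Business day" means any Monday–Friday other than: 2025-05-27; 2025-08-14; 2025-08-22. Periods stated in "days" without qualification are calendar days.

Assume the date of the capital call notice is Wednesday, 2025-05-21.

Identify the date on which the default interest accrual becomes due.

2025-07-25

Adding 51 calendar days to 2025-05-21 gives 2025-07-11, which is the last day of the funding period.
From Friday, 2025-07-11, 10 business days (Jul 14, Jul 15, Jul 16, Jul 17, Jul 18, Jul 21, Jul 22, Jul 23, Jul 24, Jul 25, skipping weekends) brings us to Friday, 2025-07-25, which is the date on which the default interest accrual becomes due.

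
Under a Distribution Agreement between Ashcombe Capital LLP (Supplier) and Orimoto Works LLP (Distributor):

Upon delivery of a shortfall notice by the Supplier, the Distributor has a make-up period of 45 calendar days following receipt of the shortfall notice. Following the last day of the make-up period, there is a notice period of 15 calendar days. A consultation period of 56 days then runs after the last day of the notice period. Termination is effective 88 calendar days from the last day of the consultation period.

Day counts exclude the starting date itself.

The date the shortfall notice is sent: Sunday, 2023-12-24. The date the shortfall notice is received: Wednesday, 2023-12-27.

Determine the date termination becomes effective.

The last day of the make-up period: 2023-12-27 + 45 days = 2024-02-10.
The last day of the notice period: 15 calendar days after 2024-02-10 is 2024-02-25.
The last day of the consultation period: 2024-02-25 + 56 days = 2024-04-21.
Adding 88 calendar days to 2024-04-21 gives 2024-07-18, which is the date termination becomes effective.

2024-07-18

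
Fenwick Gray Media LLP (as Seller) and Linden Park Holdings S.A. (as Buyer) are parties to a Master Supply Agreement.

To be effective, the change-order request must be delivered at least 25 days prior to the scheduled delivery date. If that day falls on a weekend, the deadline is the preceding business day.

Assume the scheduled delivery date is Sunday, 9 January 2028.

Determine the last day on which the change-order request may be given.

15 December 2027

9 January 2028 minus 25 days is 15 December 2027. That is a Wednesday, so no adjustment is needed.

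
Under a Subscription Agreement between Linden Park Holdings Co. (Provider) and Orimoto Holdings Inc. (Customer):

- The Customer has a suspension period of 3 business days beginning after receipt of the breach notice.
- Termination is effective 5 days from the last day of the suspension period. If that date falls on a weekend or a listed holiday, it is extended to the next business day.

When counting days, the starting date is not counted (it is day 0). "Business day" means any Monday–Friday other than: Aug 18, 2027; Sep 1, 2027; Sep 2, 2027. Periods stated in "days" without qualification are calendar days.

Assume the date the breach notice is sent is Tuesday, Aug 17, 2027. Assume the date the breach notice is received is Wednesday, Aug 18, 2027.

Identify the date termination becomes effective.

Aug 30, 2027

The last day of the suspension period: 3 business days after Wednesday, Aug 18, 2027, skipping weekends — Aug 19, Aug 20, Aug 23 — lands on Monday, Aug 23, 2027.
The date termination becomes effective: Aug 23, 2027 + 5 days = Aug 28, 2027. That falls on a Saturday, so it rolls to the next business day, Monday, Aug 30, 2027.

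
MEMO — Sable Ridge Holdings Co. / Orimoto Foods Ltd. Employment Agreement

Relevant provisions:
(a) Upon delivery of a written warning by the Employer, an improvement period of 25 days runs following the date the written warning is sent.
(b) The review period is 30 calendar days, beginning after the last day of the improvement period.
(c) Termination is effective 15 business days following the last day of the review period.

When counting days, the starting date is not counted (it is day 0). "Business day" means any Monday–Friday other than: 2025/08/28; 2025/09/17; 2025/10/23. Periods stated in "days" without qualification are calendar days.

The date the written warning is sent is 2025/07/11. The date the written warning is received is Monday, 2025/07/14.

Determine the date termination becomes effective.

Adding 25 calendar days to 2025/07/11 gives 2025/08/05, which is the last day of the improvement period.
The last day of the review period: 2025/08/05 + 30 days = 2025/09/04.
The date termination becomes effective: 15 business days after Thursday, 2025/09/04, skipping weekends and the listed holiday on Sep 17 — Sep 5, Sep 8, Sep 9, Sep 10, …, Sep 24, Sep 25, Sep 26 — lands on Friday, 2025/09/26.

2025/09/26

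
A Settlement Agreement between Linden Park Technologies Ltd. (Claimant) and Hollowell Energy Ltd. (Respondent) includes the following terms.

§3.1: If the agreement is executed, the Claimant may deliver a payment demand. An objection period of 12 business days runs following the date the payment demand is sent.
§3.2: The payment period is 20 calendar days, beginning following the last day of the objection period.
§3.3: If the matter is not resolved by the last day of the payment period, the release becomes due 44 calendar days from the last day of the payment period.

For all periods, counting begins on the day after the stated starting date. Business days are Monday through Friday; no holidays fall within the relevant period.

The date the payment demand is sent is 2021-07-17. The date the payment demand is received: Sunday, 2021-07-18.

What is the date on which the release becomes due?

2021-10-06

From Saturday, 2021-07-17, 12 business days (Jul 19, Jul 20, Jul 21, Jul 22, …, Jul 30, Aug 2, Aug 3, skipping weekends) brings us to Tuesday, 2021-08-03, which is the last day of the objection period.
The last day of the payment period: 20 calendar days after 2021-08-03 is 2021-08-23.
The date on which the release becomes due: 2021-08-23 + 44 days = 2021-10-06.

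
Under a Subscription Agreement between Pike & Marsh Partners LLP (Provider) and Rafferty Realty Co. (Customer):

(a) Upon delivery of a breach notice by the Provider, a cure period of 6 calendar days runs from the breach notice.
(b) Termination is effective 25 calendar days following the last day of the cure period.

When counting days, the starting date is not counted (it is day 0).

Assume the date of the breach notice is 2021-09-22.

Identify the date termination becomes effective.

The last day of the cure period: 6 calendar days after 2021-09-22 is 2021-09-28.
The date termination becomes effective: 2021-09-28 + 25 days = 2021-10-23.

2021-10-23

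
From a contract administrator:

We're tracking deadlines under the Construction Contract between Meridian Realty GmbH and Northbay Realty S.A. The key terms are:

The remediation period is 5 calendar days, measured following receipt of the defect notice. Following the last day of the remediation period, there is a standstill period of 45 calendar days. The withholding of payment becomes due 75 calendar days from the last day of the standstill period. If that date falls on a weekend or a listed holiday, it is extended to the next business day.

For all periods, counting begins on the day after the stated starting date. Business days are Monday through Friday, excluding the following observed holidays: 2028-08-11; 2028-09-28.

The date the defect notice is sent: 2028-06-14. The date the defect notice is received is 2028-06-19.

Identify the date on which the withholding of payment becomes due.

Adding 5 calendar days to 2028-06-19 gives 2028-06-24, which is the last day of the remediation period.
Adding 45 calendar days to 2028-06-24 gives 2028-08-08, which is the last day of the standstill period.
The date on which the withholding of payment becomes due: 2028-08-08 + 75 days = 2028-10-22. That falls on a Sunday, so it rolls to the next business day, Monday, 2028-10-23.

2028-10-23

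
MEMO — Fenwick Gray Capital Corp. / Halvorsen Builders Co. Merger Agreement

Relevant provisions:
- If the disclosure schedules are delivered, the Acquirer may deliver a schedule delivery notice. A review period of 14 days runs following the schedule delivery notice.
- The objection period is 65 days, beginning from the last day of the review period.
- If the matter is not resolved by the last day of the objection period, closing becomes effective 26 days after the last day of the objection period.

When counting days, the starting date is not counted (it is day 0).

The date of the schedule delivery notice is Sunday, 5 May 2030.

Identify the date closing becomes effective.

Adding 14 calendar days to 5 May 2030 gives 19 May 2030, which is the last day of the review period.
The last day of the objection period: 19 May 2030 + 65 days = 23 July 2030.
The date closing becomes effective: 23 July 2030 + 26 days = 18 August 2030.

18 August 2030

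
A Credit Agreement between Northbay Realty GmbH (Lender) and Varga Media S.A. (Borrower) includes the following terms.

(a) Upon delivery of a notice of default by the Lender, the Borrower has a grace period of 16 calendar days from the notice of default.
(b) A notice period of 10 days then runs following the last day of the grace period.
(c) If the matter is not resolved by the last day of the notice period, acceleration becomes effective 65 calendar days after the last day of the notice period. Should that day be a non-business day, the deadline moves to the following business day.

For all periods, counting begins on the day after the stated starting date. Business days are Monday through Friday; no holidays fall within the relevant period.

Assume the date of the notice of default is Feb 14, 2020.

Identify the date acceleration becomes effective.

Adding 16 calendar days to Feb 14, 2020 gives Mar 1, 2020, which is the last day of the grace period.
The last day of the notice period: Mar 1, 2020 + 10 days = Mar 11, 2020.
Adding 65 calendar days to Mar 11, 2020 gives May 15, 2020, which is the date acceleration becomes effective. May 15, 2020 is a Friday, so no roll-forward applies.

May 15, 2020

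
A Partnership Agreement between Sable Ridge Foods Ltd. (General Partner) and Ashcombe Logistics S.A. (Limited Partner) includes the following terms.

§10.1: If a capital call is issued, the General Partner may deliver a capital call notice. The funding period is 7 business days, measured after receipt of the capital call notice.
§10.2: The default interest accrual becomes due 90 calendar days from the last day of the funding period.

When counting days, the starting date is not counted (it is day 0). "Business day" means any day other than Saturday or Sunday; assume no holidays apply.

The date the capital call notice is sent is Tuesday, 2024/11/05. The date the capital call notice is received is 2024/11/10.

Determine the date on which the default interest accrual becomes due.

The last day of the funding period: counting 7 business days from Sunday, 2024/11/10 (Nov 11, Nov 12, Nov 13, Nov 14, Nov 15, Nov 18, Nov 19, skipping weekends) reaches Tuesday, 2024/11/19.
The date on which the default interest accrual becomes due: 2024/11/19 + 90 days = 2025/02/17.

2025/02/17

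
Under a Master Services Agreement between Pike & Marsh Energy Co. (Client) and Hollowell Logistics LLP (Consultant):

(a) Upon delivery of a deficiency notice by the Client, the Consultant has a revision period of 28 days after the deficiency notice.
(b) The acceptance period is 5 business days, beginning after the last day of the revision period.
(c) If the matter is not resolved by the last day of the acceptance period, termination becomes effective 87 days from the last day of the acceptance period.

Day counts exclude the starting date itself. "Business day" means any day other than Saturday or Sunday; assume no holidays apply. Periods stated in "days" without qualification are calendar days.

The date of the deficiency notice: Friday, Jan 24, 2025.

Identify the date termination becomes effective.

The last day of the revision period: 28 calendar days after Jan 24, 2025 is Feb 21, 2025.
The last day of the acceptance period: 5 business days after Friday, Feb 21, 2025, skipping weekends — Feb 24, Feb 25, Feb 26, Feb 27, Feb 28 — lands on Friday, Feb 28, 2025.
The date termination becomes effective: Feb 28, 2025 + 87 days = May 26, 2025.

May 26, 2025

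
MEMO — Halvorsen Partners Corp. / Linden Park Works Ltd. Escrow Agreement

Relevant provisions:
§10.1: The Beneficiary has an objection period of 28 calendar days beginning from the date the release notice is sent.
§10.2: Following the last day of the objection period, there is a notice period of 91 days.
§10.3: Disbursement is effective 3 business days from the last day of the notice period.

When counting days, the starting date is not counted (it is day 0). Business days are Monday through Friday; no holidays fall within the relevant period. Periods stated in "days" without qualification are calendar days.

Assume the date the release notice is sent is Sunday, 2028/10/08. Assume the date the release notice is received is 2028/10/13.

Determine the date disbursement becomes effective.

2029/02/07

The last day of the objection period: 2028/10/08 + 28 days = 2028/11/05.
The last day of the notice period: 2028/11/05 + 91 days = 2029/02/04.
The date disbursement becomes effective: counting 3 business days from Sunday, 2029/02/04 (Feb 5, Feb 6, Feb 7, skipping weekends) reaches Wednesday, 2029/02/07.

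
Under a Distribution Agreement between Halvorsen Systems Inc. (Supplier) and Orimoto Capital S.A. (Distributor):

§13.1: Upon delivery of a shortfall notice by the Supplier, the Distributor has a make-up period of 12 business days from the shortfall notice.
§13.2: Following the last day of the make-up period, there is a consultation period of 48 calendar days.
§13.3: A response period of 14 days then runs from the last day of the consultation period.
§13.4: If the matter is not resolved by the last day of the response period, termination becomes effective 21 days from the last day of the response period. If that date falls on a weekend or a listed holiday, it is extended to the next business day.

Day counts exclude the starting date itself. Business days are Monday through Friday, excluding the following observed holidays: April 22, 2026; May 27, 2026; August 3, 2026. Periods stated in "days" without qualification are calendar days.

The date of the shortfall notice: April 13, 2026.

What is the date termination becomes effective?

The last day of the make-up period: 12 business days after Monday, April 13, 2026, skipping weekends and the listed holiday on Apr 22 — Apr 14, Apr 15, Apr 16, Apr 17, …, Apr 28, Apr 29, Apr 30 — lands on Thursday, April 30, 2026.
Adding 48 calendar days to April 30, 2026 gives June 17, 2026, which is the last day of the consultation period.
The last day of the response period: June 17, 2026 + 14 days = July 1, 2026.
Adding 21 calendar days to July 1, 2026 gives July 22, 2026, which is the date termination becomes effective. July 22, 2026 is a Wednesday and is not a listed holiday, so no roll-forward applies.

July 22, 2026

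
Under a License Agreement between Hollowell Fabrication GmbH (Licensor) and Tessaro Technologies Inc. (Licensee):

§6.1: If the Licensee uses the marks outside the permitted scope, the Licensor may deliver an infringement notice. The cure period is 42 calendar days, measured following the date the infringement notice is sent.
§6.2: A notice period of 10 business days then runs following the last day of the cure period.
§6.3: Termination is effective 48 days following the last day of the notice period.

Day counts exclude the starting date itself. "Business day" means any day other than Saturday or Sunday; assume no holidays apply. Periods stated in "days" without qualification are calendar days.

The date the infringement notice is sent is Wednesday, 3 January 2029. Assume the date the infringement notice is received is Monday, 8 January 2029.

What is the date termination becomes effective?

The last day of the cure period: 42 calendar days after 3 January 2029 is 14 February 2029.
The last day of the notice period: counting 10 business days from Wednesday, 14 February 2029 (Feb 15, Feb 16, Feb 19, Feb 20, Feb 21, Feb 22, Feb 23, Feb 26, Feb 27, Feb 28, skipping weekends) reaches Wednesday, 28 February 2029.
The date termination becomes effective: 28 February 2029 + 48 days = 17 April 2029.

17 April 2029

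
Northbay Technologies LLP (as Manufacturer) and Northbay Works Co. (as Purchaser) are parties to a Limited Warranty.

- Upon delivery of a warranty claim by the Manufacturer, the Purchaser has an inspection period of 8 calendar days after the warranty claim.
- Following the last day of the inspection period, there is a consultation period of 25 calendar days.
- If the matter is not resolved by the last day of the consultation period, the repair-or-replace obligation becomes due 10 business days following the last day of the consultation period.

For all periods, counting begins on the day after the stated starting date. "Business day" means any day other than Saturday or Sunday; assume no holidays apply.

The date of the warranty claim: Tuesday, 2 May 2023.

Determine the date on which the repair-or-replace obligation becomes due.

16 June 2023

Adding 8 calendar days to 2 May 2023 gives 10 May 2023, which is the last day of the inspection period.
The last day of the consultation period: 25 calendar days after 10 May 2023 is 4 June 2023.
From Sunday, 4 June 2023, 10 business days (Jun 5, Jun 6, Jun 7, Jun 8, Jun 9, Jun 12, Jun 13, Jun 14, Jun 15, Jun 16, skipping weekends) brings us to Friday, 16 June 2023, which is the date on which the repair-or-replace obligation becomes due.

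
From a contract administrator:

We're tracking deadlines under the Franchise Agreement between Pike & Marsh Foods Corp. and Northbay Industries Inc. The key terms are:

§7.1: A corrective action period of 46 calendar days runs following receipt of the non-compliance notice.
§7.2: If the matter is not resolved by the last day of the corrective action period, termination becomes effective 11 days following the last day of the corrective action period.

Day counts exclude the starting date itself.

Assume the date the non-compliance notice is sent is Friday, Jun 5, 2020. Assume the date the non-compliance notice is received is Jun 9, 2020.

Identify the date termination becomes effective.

Aug 5, 2020

The last day of the corrective action period: Jun 9, 2020 + 46 days = Jul 25, 2020.
The date termination becomes effective: Jul 25, 2020 + 11 days = Aug 5, 2020.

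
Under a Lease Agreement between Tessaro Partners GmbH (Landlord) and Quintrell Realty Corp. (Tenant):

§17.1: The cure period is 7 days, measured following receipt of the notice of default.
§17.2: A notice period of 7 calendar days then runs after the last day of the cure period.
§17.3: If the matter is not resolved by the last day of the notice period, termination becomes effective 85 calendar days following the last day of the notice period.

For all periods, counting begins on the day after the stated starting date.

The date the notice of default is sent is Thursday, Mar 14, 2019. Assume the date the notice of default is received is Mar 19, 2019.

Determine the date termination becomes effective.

Adding 7 calendar days to Mar 19, 2019 gives Mar 26, 2019, which is the last day of the cure period.
The last day of the notice period: Mar 26, 2019 + 7 days = Apr 2, 2019.
The date termination becomes effective: Apr 2, 2019 + 85 days = Jun 26, 2019.

Jun 26, 2019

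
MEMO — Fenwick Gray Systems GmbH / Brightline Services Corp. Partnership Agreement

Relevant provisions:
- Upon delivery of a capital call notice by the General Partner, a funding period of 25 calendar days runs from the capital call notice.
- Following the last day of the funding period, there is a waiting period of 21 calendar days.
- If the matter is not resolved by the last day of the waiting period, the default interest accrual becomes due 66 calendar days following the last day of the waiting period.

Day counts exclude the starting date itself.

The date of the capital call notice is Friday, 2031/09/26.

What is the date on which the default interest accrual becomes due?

Adding 25 calendar days to 2031/09/26 gives 2031/10/21, which is the last day of the funding period.
Adding 21 calendar days to 2031/10/21 gives 2031/11/11, which is the last day of the waiting period.
Adding 66 calendar days to 2031/11/11 gives 2032/01/16, which is the date on which the default interest accrual becomes due.

2032/01/16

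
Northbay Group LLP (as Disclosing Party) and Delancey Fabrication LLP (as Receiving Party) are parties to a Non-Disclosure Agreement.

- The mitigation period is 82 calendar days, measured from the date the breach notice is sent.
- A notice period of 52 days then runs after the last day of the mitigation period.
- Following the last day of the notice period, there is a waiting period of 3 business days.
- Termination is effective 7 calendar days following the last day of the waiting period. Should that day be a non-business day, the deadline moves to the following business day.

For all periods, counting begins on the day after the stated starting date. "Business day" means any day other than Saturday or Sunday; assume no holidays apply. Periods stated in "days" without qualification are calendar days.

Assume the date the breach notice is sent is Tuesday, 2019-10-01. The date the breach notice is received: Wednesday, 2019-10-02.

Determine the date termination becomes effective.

Adding 82 calendar days to 2019-10-01 gives 2019-12-22, which is the last day of the mitigation period.
The last day of the notice period: 52 calendar days after 2019-12-22 is 2020-02-12.
From Wednesday, 2020-02-12, 3 business days (Feb 13, Feb 14, Feb 17, skipping weekends) brings us to Monday, 2020-02-17, which is the last day of the waiting period.
The date termination becomes effective: 2020-02-17 + 7 days = 2020-02-24. 2020-02-24 is a Monday, so no roll-forward applies.

2020-02-24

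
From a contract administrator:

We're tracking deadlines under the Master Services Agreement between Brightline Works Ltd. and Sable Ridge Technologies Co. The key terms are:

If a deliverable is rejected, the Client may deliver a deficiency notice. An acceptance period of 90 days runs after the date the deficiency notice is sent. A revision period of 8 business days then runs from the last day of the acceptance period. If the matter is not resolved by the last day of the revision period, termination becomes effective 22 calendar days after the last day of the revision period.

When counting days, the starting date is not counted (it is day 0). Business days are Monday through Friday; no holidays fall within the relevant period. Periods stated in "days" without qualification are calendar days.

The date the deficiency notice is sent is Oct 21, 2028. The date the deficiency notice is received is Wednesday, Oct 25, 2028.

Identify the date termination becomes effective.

Feb 22, 2029

The last day of the acceptance period: 90 calendar days after Oct 21, 2028 is Jan 19, 2029.
The last day of the revision period: counting 8 business days from Friday, Jan 19, 2029 (Jan 22, Jan 23, Jan 24, Jan 25, Jan 26, Jan 29, Jan 30, Jan 31, skipping weekends) reaches Wednesday, Jan 31, 2029.
The date termination becomes effective: 22 calendar days after Jan 31, 2029 is Feb 22, 2029.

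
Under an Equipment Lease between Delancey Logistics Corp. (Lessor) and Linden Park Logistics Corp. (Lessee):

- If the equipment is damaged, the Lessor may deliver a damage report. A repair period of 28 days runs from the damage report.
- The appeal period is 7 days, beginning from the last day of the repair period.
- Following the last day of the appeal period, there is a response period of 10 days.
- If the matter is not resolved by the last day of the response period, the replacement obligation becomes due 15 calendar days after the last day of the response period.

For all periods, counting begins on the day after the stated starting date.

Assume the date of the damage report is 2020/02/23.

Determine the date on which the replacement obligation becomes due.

2020/04/23

The last day of the repair period: 28 calendar days after 2020/02/23 is 2020/03/22.
The last day of the appeal period: 2020/03/22 + 7 days = 2020/03/29.
Adding 10 calendar days to 2020/03/29 gives 2020/04/08, which is the last day of the response period.
The date on which the replacement obligation becomes due: 15 calendar days after 2020/04/08 is 2020/04/23.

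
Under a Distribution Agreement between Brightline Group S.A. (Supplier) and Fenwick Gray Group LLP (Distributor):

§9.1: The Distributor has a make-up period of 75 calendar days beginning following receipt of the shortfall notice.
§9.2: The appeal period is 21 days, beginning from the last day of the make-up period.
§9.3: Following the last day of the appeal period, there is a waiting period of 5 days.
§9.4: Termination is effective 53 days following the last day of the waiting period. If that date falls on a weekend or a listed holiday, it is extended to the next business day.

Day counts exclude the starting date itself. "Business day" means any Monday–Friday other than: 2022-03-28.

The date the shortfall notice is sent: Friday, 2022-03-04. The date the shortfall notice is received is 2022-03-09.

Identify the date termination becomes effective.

2022-08-10

The last day of the make-up period: 2022-03-09 + 75 days = 2022-05-23.
The last day of the appeal period: 21 calendar days after 2022-05-23 is 2022-06-13.
The last day of the waiting period: 2022-06-13 + 5 days = 2022-06-18.
The date termination becomes effective: 53 calendar days after 2022-06-18 is 2022-08-10. 2022-08-10 is a Wednesday and is not a listed holiday, so no roll-forward applies.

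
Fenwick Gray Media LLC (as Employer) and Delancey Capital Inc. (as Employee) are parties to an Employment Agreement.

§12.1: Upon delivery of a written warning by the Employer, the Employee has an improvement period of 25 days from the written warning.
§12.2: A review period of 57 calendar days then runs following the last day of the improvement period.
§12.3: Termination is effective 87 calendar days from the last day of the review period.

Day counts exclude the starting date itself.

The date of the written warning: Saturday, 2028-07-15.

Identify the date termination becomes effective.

2028-12-31

The last day of the improvement period: 2028-07-15 + 25 days = 2028-08-09.
Adding 57 calendar days to 2028-08-09 gives 2028-10-05, which is the last day of the review period.
The date termination becomes effective: 2028-10-05 + 87 days = 2028-12-31.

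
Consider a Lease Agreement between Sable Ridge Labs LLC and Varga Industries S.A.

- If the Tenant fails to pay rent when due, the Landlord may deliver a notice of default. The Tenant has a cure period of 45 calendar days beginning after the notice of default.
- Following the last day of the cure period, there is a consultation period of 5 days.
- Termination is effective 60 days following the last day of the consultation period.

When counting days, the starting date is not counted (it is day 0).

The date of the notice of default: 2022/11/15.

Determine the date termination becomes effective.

Adding 45 calendar days to 2022/11/15 gives 2022/12/30, which is the last day of the cure period.
Adding 5 calendar days to 2022/12/30 gives 2023/01/04, which is the last day of the consultation period.
Adding 60 calendar days to 2023/01/04 gives 2023/03/05, which is the date termination becomes effective.

2023/03/05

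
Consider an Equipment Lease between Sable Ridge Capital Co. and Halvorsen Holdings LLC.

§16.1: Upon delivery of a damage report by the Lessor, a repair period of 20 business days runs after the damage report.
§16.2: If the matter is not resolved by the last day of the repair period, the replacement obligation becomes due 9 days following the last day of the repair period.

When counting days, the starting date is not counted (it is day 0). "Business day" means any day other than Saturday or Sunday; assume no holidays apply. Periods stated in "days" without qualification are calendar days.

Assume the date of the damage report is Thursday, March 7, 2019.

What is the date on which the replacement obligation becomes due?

The last day of the repair period: 20 business days after Thursday, March 7, 2019, skipping weekends — Mar 8, Mar 11, Mar 12, Mar 13, …, Apr 2, Apr 3, Apr 4 — lands on Thursday, April 4, 2019.
Adding 9 calendar days to April 4, 2019 gives April 13, 2019, which is the date on which the replacement obligation becomes due.

April 13, 2019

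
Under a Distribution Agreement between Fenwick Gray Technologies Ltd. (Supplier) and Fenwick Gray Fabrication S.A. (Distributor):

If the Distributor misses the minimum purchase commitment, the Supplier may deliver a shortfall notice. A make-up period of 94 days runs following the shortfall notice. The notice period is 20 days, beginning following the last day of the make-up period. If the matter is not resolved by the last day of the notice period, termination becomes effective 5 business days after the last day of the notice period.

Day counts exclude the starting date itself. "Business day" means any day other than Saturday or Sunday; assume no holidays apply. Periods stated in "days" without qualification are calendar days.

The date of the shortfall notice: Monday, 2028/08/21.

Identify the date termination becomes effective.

Adding 94 calendar days to 2028/08/21 gives 2028/11/23, which is the last day of the make-up period.
The last day of the notice period: 20 calendar days after 2028/11/23 is 2028/12/13.
The date termination becomes effective: 5 business days after Wednesday, 2028/12/13, skipping weekends — Dec 14, Dec 15, Dec 18, Dec 19, Dec 20 — lands on Wednesday, 2028/12/20.

2028/12/20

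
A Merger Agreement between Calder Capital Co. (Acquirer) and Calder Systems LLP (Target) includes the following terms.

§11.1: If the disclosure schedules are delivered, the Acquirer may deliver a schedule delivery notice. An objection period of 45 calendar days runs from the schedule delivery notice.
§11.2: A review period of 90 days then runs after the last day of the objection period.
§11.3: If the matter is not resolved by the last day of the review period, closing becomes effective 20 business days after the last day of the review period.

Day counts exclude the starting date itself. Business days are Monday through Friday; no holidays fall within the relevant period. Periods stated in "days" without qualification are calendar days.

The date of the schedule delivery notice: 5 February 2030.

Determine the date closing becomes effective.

The last day of the objection period: 45 calendar days after 5 February 2030 is 22 March 2030.
The last day of the review period: 90 calendar days after 22 March 2030 is 20 June 2030.
From Thursday, 20 June 2030, 20 business days (Jun 21, Jun 24, Jun 25, Jun 26, …, Jul 16, Jul 17, Jul 18, skipping weekends) brings us to Thursday, 18 July 2030, which is the date closing becomes effective.

18 July 2030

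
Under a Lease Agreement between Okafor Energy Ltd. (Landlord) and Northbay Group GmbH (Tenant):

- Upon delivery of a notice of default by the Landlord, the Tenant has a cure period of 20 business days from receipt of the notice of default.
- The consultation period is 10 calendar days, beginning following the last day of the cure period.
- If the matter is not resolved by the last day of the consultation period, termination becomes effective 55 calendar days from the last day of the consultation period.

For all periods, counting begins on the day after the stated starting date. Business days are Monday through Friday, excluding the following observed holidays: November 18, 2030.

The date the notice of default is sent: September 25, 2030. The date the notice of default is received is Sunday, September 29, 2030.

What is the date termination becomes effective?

From Sunday, September 29, 2030, 20 business days (Sep 30, Oct 1, Oct 2, Oct 3, …, Oct 23, Oct 24, Oct 25, skipping weekends) brings us to Friday, October 25, 2030, which is the last day of the cure period.
The last day of the consultation period: 10 calendar days after October 25, 2030 is November 4, 2030.
The date termination becomes effective: 55 calendar days after November 4, 2030 is December 29, 2030.

December 29, 2030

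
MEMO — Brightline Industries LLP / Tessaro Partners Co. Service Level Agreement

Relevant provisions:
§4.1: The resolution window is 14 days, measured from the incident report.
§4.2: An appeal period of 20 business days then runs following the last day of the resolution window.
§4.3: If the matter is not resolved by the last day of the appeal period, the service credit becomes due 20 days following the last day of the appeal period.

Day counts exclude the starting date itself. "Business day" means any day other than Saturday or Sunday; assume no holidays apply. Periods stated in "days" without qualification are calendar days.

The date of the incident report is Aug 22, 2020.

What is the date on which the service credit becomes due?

Oct 22, 2020

Adding 14 calendar days to Aug 22, 2020 gives Sep 5, 2020, which is the last day of the resolution window.
The last day of the appeal period: counting 20 business days from Saturday, Sep 5, 2020 (Sep 7, Sep 8, Sep 9, Sep 10, …, Sep 30, Oct 1, Oct 2, skipping weekends) reaches Friday, Oct 2, 2020.
The date on which the service credit becomes due: 20 calendar days after Oct 2, 2020 is Oct 22, 2020.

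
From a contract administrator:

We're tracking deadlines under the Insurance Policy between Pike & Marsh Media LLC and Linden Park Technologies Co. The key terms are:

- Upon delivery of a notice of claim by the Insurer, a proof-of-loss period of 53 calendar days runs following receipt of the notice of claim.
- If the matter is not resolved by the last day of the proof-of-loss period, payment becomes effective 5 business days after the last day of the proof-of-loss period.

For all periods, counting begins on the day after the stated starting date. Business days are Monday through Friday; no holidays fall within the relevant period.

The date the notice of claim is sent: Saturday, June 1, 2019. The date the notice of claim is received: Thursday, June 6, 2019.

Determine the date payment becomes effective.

The last day of the proof-of-loss period: 53 calendar days after June 6, 2019 is July 29, 2019.
The date payment becomes effective: counting 5 business days from Monday, July 29, 2019 (Jul 30, Jul 31, Aug 1, Aug 2, Aug 5, skipping weekends) reaches Monday, August 5, 2019.

August 5, 2019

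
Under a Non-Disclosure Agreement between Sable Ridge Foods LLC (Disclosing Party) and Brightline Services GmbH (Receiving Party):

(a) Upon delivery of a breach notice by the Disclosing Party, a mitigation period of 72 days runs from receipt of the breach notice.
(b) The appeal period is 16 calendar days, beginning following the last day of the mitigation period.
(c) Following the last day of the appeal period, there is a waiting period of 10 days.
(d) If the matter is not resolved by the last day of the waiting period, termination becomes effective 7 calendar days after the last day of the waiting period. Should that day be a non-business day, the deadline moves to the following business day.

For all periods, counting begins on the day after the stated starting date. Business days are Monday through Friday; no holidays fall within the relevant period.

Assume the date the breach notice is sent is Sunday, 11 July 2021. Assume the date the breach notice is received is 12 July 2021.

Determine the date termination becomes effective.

25 October 2021

The last day of the mitigation period: 12 July 2021 + 72 days = 22 September 2021.
Adding 16 calendar days to 22 September 2021 gives 8 October 2021, which is the last day of the appeal period.
Adding 10 calendar days to 8 October 2021 gives 18 October 2021, which is the last day of the waiting period.
Adding 7 calendar days to 18 October 2021 gives 25 October 2021, which is the date termination becomes effective. 25 October 2021 is a Monday, so no roll-forward applies.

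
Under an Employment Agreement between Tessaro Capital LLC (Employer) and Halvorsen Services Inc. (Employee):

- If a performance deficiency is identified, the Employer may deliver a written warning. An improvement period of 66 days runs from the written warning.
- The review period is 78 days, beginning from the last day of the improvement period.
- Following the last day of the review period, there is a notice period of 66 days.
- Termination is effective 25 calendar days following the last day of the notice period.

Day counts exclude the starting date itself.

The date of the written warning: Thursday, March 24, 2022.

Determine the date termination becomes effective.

November 14, 2022

The last day of the improvement period: March 24, 2022 + 66 days = May 29, 2022.
The last day of the review period: May 29, 2022 + 78 days = August 15, 2022.
The last day of the notice period: 66 calendar days after August 15, 2022 is October 20, 2022.
The date termination becomes effective: October 20, 2022 + 25 days = November 14, 2022.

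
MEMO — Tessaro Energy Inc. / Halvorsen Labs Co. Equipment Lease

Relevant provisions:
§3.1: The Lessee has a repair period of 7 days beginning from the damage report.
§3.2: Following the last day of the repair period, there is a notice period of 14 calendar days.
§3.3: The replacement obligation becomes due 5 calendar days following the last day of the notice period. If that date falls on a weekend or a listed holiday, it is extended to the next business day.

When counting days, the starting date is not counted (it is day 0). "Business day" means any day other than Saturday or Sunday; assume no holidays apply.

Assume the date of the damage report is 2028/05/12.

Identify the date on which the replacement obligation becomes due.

The last day of the repair period: 2028/05/12 + 7 days = 2028/05/19.
The last day of the notice period: 14 calendar days after 2028/05/19 is 2028/06/02.
The date on which the replacement obligation becomes due: 5 calendar days after 2028/06/02 is 2028/06/07. 2028/06/07 is a Wednesday, so no roll-forward applies.

2028/06/07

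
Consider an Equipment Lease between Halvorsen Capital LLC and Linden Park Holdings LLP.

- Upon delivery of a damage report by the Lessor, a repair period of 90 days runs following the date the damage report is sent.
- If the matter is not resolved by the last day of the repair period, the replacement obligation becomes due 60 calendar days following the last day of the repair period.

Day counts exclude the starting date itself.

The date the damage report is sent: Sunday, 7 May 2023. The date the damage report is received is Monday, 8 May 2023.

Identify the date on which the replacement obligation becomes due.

The last day of the repair period: 90 calendar days after 7 May 2023 is 5 August 2023.
The date on which the replacement obligation becomes due: 5 August 2023 + 60 days = 4 October 2023.

4 October 2023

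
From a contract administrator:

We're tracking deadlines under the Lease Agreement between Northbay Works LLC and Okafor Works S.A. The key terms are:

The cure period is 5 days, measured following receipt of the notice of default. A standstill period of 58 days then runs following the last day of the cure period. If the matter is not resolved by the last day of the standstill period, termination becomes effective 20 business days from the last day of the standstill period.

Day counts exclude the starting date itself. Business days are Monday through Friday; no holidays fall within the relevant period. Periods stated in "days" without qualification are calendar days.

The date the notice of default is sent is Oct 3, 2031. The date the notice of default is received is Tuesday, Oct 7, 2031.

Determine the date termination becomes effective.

Jan 6, 2032

The last day of the cure period: Oct 7, 2031 + 5 days = Oct 12, 2031.
The last day of the standstill period: Oct 12, 2031 + 58 days = Dec 9, 2031.
The date termination becomes effective: counting 20 business days from Tuesday, Dec 9, 2031 (Dec 10, Dec 11, Dec 12, Dec 15, …, Jan 2, Jan 5, Jan 6, skipping weekends) reaches Tuesday, Jan 6, 2032.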